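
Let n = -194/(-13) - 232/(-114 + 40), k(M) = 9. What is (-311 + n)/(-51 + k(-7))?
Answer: 140905/20202 ≈ 6.9748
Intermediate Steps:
n = 8686/481 (n = -194*(-1/13) - 232/(-74) = 194/13 - 232*(-1/74) = 194/13 + 116/37 = 8686/481 ≈ 18.058)
(-311 + n)/(-51 + k(-7)) = (-311 + 8686/481)/(-51 + 9) = -140905/481/(-42) = -140905/481*(-1/42) = 140905/20202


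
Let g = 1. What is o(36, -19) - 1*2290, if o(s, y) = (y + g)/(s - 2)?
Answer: -38939/17 ≈ -2290.5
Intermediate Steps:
o(s, y) = (1 + y)/(-2 + s) (o(s, y) = (y + 1)/(s - 2) = (1 + y)/(-2 + s))
o(36, -19) - 1*2290 = (1 - 19)/(-2 + 36) - 1*2290 = -18/34 - 2290 = (1/34)*(-18) - 2290 = -9/17 - 2290 = -38939/17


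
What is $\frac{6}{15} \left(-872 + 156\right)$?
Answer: $- \frac{1432}{5} \approx -286.4$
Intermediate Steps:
$\frac{6}{15} \left(-872 + 156\right) = 6 \cdot \frac{1}{15} \left(-716\right) = \frac{2}{5} \left(-716\right) = - \frac{1432}{5}$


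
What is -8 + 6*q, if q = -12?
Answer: -80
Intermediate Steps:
-8 + 6*q = -8 + 6*(-12) = -8 - 72 = -80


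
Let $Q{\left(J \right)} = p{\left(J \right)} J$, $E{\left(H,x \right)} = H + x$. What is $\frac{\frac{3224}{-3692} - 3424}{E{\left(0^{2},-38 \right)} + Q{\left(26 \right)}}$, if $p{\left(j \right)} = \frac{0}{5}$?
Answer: $\frac{121583}{1349} \approx 90.128$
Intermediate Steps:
$p{\left(j \right)} = 0$ ($p{\left(j \right)} = 0 \cdot \frac{1}{5} = 0$)
$Q{\left(J \right)} = 0$ ($Q{\left(J \right)} = 0 J = 0$)
$\frac{\frac{3224}{-3692} - 3424}{E{\left(0^{2},-38 \right)} + Q{\left(26 \right)}} = \frac{\frac{3224}{-3692} - 3424}{\left(0^{2} - 38\right) + 0} = \frac{3224 \left(- \frac{1}{3692}\right) - 3424}{\left(0 - 38\right) + 0} = \frac{- \frac{62}{71} - 3424}{-38 + 0} = - \frac{243166}{71 \left(-38\right)} = \left(- \frac{243166}{71}\right) \left(- \frac{1}{38}\right) = \frac{121583}{1349}$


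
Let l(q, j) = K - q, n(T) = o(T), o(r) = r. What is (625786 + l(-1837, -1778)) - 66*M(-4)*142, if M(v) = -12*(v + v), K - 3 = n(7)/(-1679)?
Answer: -456832401/1679 ≈ -2.7209e+5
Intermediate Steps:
n(T) = T
K = 5030/1679 (K = 3 + 7/(-1679) = 3 + 7*(-1/1679) = 3 - 7/1679 = 5030/1679 ≈ 2.9958)
M(v) = -24*v
l(q, j) = 5030/1679 - q
(625786 + l(-1837, -1778)) - 66*M(-4)*142 = (625786 + (5030/1679 - 1*(-1837))) - (-1584)*(-4)*142 = (625786 + (5030/1679 + 1837)) - 66*96*142 = (625786 + 3089353/1679) - 6336*142 = 1053784047/1679 - 899712 = -456832401/1679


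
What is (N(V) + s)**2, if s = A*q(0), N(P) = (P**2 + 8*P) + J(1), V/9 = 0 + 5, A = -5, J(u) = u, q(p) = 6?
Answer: 5550736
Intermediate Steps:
V = 45 (V = 9*(0 + 5) = 9*5 = 45)
N(P) = 1 + P**2 + 8*P (N(P) = (P**2 + 8*P) + 1 = 1 + P**2 + 8*P)
s = -30 (s = -5*6 = -30)
(N(V) + s)**2 = ((1 + 45**2 + 8*45) - 30)**2 = ((1 + 2025 + 360) - 30)**2 = (2386 - 30)**2 = 2356**2 = 5550736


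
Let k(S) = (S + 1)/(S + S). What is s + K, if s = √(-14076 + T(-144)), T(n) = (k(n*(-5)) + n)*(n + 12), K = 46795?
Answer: 46795 + √17517270/60 ≈ 46865.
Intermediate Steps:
k(S) = (1 + S)/(2*S) (k(S) = (1 + S)/((2*S)) = (1 + S)*(1/(2*S)) = (1 + S)/(2*S))
T(n) = (12 + n)*(n - (1 - 5*n)/(10*n)) (T(n) = ((1 + n*(-5))/(2*((n*(-5)))) + n)*(n + 12) = ((1 - 5*n)/(2*((-5*n))) + n)*(12 + n) = ((-1/(5*n))*(1 - 5*n)/2 + n)*(12 + n) = (-(1 - 5*n)/(10*n) + n)*(12 + n) = (n - (1 - 5*n)/(10*n))*(12 + n) = (12 + n)*(n - (1 - 5*n)/(10*n)))
s = √17517270/60 (s = √(-14076 + (59/10 + (-144)² - 6/5/(-144) + (25/2)*(-144))) = √(-14076 + (59/10 + 20736 - 6/5*(-1/144) - 1800)) = √(-14076 + (59/10 + 20736 + 1/120 - 1800)) = √(-14076 + 2273029/120) = √(583909/120) = √17517270/60 ≈ 69.756)
s + K = √17517270/60 + 46795 = 46795 + √17517270/60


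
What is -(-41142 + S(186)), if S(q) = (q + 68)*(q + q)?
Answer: -53346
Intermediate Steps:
S(q) = 2*q*(68 + q) (S(q) = (68 + q)*(2*q) = 2*q*(68 + q))
-(-41142 + S(186)) = -(-41142 + 2*186*(68 + 186)) = -(-41142 + 2*186*254) = -(-41142 + 94488) = -1*53346 = -53346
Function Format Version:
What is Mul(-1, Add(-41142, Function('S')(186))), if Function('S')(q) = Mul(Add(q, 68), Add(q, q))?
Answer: -53346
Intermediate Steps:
Function('S')(q) = Mul(2, q, Add(68, q)) (Function('S')(q) = Mul(Add(68, q), Mul(2, q)) = Mul(2, q, Add(68, q)))
Mul(-1, Add(-41142, Function('S')(186))) = Mul(-1, Add(-41142, Mul(2, 186, Add(68, 186)))) = Mul(-1, Add(-41142, Mul(2, 186, 254))) = Mul(-1, Add(-41142, 94488)) = Mul(-1, 53346) = -53346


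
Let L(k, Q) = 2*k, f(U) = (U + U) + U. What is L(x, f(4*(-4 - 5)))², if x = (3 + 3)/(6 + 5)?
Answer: 144/121 ≈ 1.1901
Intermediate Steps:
f(U) = 3*U (f(U) = 2*U + U = 3*U)
x = 6/11 ≈ 0.54545
L(x, f(4*(-4 - 5)))² = (2*(6/11))² = (12/11)² = 144/121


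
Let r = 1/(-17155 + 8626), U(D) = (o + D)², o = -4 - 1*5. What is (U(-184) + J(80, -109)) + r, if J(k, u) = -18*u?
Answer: 334430618/8529 ≈ 39211.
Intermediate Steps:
o = -9 (o = -4 - 5 = -9)
U(D) = (-9 + D)²
r = -1/8529 (r = 1/(-8529) = -1/8529 ≈ -0.00011725)
(U(-184) + J(80, -109)) + r = ((-9 - 184)² - 18*(-109)) - 1/8529 = ((-193)² + 1962) - 1/8529 = (37249 + 1962) - 1/8529 = 39211 - 1/8529 = 334430618/8529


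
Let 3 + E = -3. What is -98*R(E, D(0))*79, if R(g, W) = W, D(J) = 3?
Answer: -23226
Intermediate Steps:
E = -6 (E = -3 - 3 = -6)
-98*R(E, D(0))*79 = -98*3*79 = -294*79 = -23226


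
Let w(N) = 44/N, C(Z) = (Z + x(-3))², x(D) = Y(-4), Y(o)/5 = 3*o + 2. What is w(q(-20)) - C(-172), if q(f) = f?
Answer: -246431/5 ≈ -49286.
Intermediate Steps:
Y(o) = 10 + 15*o (Y(o) = 5*(3*o + 2) = 5*(2 + 3*o) = 10 + 15*o)
x(D) = -50 (x(D) = 10 + 15*(-4) = 10 - 60 = -50)
C(Z) = (-50 + Z)² (C(Z) = (Z - 50)² = (-50 + Z)²)
w(q(-20)) - C(-172) = 44/(-20) - (-50 - 172)² = 44*(-1/20) - 1*(-222)² = -11/5 - 1*49284 = -11/5 - 49284 = -246431/5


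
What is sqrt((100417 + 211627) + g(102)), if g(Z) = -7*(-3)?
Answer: sqrt(312065) ≈ 558.63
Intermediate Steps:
g(Z) = 21
sqrt((100417 + 211627) + g(102)) = sqrt((100417 + 211627) + 21) = sqrt(312044 + 21) = sqrt(312065)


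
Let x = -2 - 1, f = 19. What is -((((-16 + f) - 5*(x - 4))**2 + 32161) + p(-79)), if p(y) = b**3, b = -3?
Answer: -33578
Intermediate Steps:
x = -3
p(y) = -27 (p(y) = (-3)**3 = -27)
-((((-16 + f) - 5*(x - 4))**2 + 32161) + p(-79)) = -((((-16 + 19) - 5*(-3 - 4))**2 + 32161) - 27) = -(((3 - 5*(-7))**2 + 32161) - 27) = -(((3 + 35)**2 + 32161) - 27) = -((38**2 + 32161) - 27) = -((1444 + 32161) - 27) = -(33605 - 27) = -1*33578 = -33578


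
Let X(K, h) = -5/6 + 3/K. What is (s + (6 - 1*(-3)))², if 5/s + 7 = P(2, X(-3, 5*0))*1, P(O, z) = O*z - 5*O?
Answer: 294849/3844 ≈ 76.704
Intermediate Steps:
X(K, h) = -⅚ + 3/K (X(K, h) = -5*⅙ + 3/K = -⅚ + 3/K)
P(O, z) = -5*O + O*z
s = -15/62 (s = 5/(-7 + (2*(-5 + (-⅚ + 3/(-3))))*1) = 5/(-7 + (2*(-5 + (-⅚ + 3*(-⅓))))*1) = 5/(-7 + (2*(-5 + (-⅚ - 1)))*1) = 5/(-7 + (2*(-5 - 11/6))*1) = 5/(-7 + (2*(-41/6))*1) = 5/(-7 - 41/3*1) = 5/(-7 - 41/3) = 5/(-62/3) = 5*(-3/62) = -15/62 ≈ -0.24194)
(s + (6 - 1*(-3)))² = (-15/62 + (6 - 1*(-3)))² = (-15/62 + (6 + 3))² = (-15/62 + 9)² = (543/62)² = 294849/3844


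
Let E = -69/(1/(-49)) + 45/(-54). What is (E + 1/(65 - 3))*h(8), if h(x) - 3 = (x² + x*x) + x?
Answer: 43695623/93 ≈ 4.6985e+5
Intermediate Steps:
E = 20281/6 (E = -69/(-1/49) + 45*(-1/54) = -69*(-49) - ⅚ = 3381 - ⅚ = 20281/6 ≈ 3380.2)
h(x) = 3 + x + 2*x² (h(x) = 3 + ((x² + x*x) + x) = 3 + ((x² + x²) + x) = 3 + (2*x² + x) = 3 + (x + 2*x²) = 3 + x + 2*x²)
(E + 1/(65 - 3))*h(8) = (20281/6 + 1/(65 - 3))*(3 + 8 + 2*8²) = (20281/6 + 1/62)*(3 + 8 + 2*64) = (20281/6 + 1/62)*(3 + 8 + 128) = (314357/93)*139 = 43695623/93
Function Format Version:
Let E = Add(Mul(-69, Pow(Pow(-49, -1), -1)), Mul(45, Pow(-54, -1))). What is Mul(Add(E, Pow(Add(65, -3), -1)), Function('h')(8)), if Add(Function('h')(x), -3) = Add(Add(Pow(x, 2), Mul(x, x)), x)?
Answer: Rational(43695623, 93) ≈ 4.6985e+5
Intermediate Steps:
E = Rational(20281, 6) (E = Add(Mul(-69, Pow(Rational(-1, 49), -1)), Mul(45, Rational(-1, 54))) = Add(Mul(-69, -49), Rational(-5, 6)) = Add(3381, Rational(-5, 6)) = Rational(20281, 6) ≈ 3380.2)
Function('h')(x) = Add(3, x, Mul(2, Pow(x, 2))) (Function('h')(x) = Add(3, Add(Add(Pow(x, 2), Mul(x, x)), x)) = Add(3, Add(Add(Pow(x, 2), Pow(x, 2)), x)) = Add(3, Add(Mul(2, Pow(x, 2)), x)) = Add(3, Add(x, Mul(2, Pow(x, 2)))) = Add(3, x, Mul(2, Pow(x, 2))))
Mul(Add(E, Pow(Add(65, -3), -1)), Function('h')(8)) = Mul(Add(Rational(20281, 6), Pow(Add(65, -3), -1)), Add(3, 8, Mul(2, Pow(8, 2)))) = Mul(Add(Rational(20281, 6), Pow(62, -1)), Add(3, 8, Mul(2, 64))) = Mul(Add(Rational(20281, 6), Rational(1, 62)), Add(3, 8, 128)) = Mul(Rational(314357, 93), 139) = Rational(43695623, 93)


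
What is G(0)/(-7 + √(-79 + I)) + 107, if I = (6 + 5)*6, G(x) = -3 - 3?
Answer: 3338/31 + 3*I*√13/31 ≈ 107.68 + 0.34892*I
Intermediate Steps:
G(x) = -6
I = 66 (I = 11*6 = 66)
G(0)/(-7 + √(-79 + I)) + 107 = -6/(-7 + √(-79 + 66)) + 107 = -6/(-7 + √(-13)) + 107 = -6/(-7 + I*√13) + 107 = 107 - 6/(-7 + I*√13)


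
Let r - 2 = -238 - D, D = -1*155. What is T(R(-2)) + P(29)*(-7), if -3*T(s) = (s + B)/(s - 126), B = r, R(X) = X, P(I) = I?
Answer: -78035/384 ≈ -203.22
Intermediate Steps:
D = -155
r = -81 (r = 2 + (-238 - 1*(-155)) = 2 + (-238 + 155) = 2 - 83 = -81)
B = -81
T(s) = -(-81 + s)/(3*(-126 + s)) (T(s) = -(s - 81)/(3*(s - 126)) = -(-81 + s)/(3*(-126 + s)))
T(R(-2)) + P(29)*(-7) = (81 - 1*(-2))/(3*(-126 - 2)) + 29*(-7) = (⅓)*(81 + 2)/(-128) - 203 = (⅓)*(-1/128)*83 - 203 = -83/384 - 203 = -78035/384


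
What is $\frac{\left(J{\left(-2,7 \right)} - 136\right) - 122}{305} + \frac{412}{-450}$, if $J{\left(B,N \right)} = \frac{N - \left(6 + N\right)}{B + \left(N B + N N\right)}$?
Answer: $- \frac{266026}{150975} \approx -1.7621$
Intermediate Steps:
$J{\left(B,N \right)} = - \frac{6}{B + N^{2} + B N}$ ($J{\left(B,N \right)} = - \frac{6}{B + \left(B N + N^{2}\right)} = - \frac{6}{B + \left(N^{2} + B N\right)} = - \frac{6}{B + N^{2} + B N}$)
$\frac{\left(J{\left(-2,7 \right)} - 136\right) - 122}{305} + \frac{412}{-450} = \frac{\left(- \frac{6}{-2 + 7^{2} - 14} - 136\right) - 122}{305} + \frac{412}{-450} = \left(\left(- \frac{6}{-2 + 49 - 14} - 136\right) - 122\right) \frac{1}{305} + 412 \left(- \frac{1}{450}\right) = \left(\left(- \frac{6}{33} - 136\right) - 122\right) \frac{1}{305} - \frac{206}{225} = \left(\left(\left(-6\right) \frac{1}{33} - 136\right) - 122\right) \frac{1}{305} - \frac{206}{225} = \left(\left(- \frac{2}{11} - 136\right) - 122\right) \frac{1}{305} - \frac{206}{225} = \left(- \frac{1498}{11} - 122\right) \frac{1}{305} - \frac{206}{225} = \left(- \frac{2840}{11}\right) \frac{1}{305} - \frac{206}{225} = - \frac{568}{671} - \frac{206}{225} = - \frac{266026}{150975}$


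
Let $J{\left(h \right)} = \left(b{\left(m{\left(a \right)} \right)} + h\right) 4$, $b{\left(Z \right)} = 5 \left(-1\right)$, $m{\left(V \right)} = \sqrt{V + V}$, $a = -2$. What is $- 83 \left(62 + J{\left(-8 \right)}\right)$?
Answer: $-830$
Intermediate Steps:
$m{\left(V \right)} = \sqrt{2} \sqrt{V}$ ($m{\left(V \right)} = \sqrt{2 V} = \sqrt{2} \sqrt{V}$)
$b{\left(Z \right)} = -5$
$J{\left(h \right)} = -20 + 4 h$ ($J{\left(h \right)} = \left(-5 + h\right) 4 = -20 + 4 h$)
$- 83 \left(62 + J{\left(-8 \right)}\right) = - 83 \left(62 + \left(-20 + 4 \left(-8\right)\right)\right) = - 83 \left(62 - 52\right) = \left(-83\right) 10 = -830$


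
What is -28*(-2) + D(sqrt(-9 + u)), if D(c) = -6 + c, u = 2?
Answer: 50 + I*sqrt(7) ≈ 50.0 + 2.6458*I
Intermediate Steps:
-28*(-2) + D(sqrt(-9 + u)) = -28*(-2) + (-6 + sqrt(-9 + 2)) = 56 + (-6 + sqrt(-7)) = 56 + (-6 + I*sqrt(7)) = 50 + I*sqrt(7)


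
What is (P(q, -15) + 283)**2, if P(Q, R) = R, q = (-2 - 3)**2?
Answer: 71824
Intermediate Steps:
q = 25 (q = (-5)**2 = 25)
(P(q, -15) + 283)**2 = (-15 + 283)**2 = 268**2 = 71824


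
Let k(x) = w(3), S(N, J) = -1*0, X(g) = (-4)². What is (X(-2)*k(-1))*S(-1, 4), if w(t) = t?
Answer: 0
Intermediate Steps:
X(g) = 16
S(N, J) = 0
k(x) = 3
(X(-2)*k(-1))*S(-1, 4) = (16*3)*0 = 48*0 = 0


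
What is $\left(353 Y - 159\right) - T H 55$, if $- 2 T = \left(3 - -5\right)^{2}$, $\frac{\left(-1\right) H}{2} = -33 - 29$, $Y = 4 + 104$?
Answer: $256205$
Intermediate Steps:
$Y = 108$
$H = 124$ ($H = - 2 \left(-33 - 29\right) = \left(-2\right) \left(-62\right) = 124$)
$T = -32$ ($T = - \frac{\left(3 - -5\right)^{2}}{2} = - \frac{\left(3 + \left(-1 + 6\right)\right)^{2}}{2} = - \frac{\left(3 + 5\right)^{2}}{2} = - \frac{8^{2}}{2} = \left(- \frac{1}{2}\right) 64 = -32$)
$\left(353 Y - 159\right) - T H 55 = \left(353 \cdot 108 - 159\right) - \left(-32\right) 124 \cdot 55 = \left(38124 - 159\right) - \left(-3968\right) 55 = 37965 - -218240 = 37965 + 218240 = 256205$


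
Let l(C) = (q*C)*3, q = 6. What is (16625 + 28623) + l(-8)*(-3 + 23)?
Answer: 42368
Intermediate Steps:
l(C) = 18*C (l(C) = (6*C)*3 = 18*C)
(16625 + 28623) + l(-8)*(-3 + 23) = (16625 + 28623) + (18*(-8))*(-3 + 23) = 45248 - 144*20 = 45248 - 2880 = 42368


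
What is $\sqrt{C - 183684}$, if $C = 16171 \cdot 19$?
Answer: $\sqrt{123565} \approx 351.52$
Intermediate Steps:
$C = 307249$
$\sqrt{C - 183684} = \sqrt{307249 - 183684} = \sqrt{123565}$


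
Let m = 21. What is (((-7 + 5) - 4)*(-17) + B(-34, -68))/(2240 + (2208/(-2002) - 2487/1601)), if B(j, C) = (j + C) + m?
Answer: 33654621/3585569249 ≈ 0.0093861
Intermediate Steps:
B(j, C) = 21 + C + j (B(j, C) = (j + C) + 21 = (C + j) + 21 = 21 + C + j)
(((-7 + 5) - 4)*(-17) + B(-34, -68))/(2240 + (2208/(-2002) - 2487/1601)) = (((-7 + 5) - 4)*(-17) + (21 - 68 - 34))/(2240 + (2208/(-2002) - 2487/1601)) = ((-2 - 4)*(-17) - 81)/(2240 + (2208*(-1/2002) - 2487*1/1601)) = (-6*(-17) - 81)/(2240 + (-1104/1001 - 2487/1601)) = (102 - 81)/(2240 - 4256991/1602601) = 21/(3585569249/1602601) = 21*(1602601/3585569249) = 33654621/3585569249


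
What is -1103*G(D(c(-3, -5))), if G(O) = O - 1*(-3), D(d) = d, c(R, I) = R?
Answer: 0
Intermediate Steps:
G(O) = 3 + O (G(O) = O + 3 = 3 + O)
-1103*G(D(c(-3, -5))) = -1103*(3 - 3) = -1103*0 = 0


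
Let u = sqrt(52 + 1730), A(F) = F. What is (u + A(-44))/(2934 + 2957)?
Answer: -44/5891 + 9*sqrt(22)/5891 ≈ -0.00030322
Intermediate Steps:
u = 9*sqrt(22) (u = sqrt(1782) = 9*sqrt(22) ≈ 42.214)
(u + A(-44))/(2934 + 2957) = (9*sqrt(22) - 44)/(2934 + 2957) = (-44 + 9*sqrt(22))/5891 = (-44 + 9*sqrt(22))*(1/5891) = -44/5891 + 9*sqrt(22)/5891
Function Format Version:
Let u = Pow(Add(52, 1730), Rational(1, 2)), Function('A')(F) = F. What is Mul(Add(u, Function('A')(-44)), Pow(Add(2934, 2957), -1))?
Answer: Add(Rational(-44, 5891), Mul(Rational(9, 5891), Pow(22, Rational(1, 2)))) ≈ -0.00030322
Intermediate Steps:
u = Mul(9, Pow(22, Rational(1, 2))) (u = Pow(1782, Rational(1, 2)) = Mul(9, Pow(22, Rational(1, 2))) ≈ 42.214)
Mul(Add(u, Function('A')(-44)), Pow(Add(2934, 2957), -1)) = Mul(Add(Mul(9, Pow(22, Rational(1, 2))), -44), Pow(Add(2934, 2957), -1)) = Mul(Add(-44, Mul(9, Pow(22, Rational(1, 2)))), Pow(5891, -1)) = Mul(Add(-44, Mul(9, Pow(22, Rational(1, 2)))), Rational(1, 5891)) = Add(Rational(-44, 5891), Mul(Rational(9, 5891), Pow(22, Rational(1, 2))))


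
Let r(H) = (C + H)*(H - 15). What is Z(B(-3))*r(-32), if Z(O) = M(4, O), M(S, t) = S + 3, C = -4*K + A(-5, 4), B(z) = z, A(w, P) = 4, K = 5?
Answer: 15792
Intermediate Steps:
C = -16 (C = -4*5 + 4 = -20 + 4 = -16)
M(S, t) = 3 + S
r(H) = (-16 + H)*(-15 + H) (r(H) = (-16 + H)*(H - 15) = (-16 + H)*(-15 + H))
Z(O) = 7 (Z(O) = 3 + 4 = 7)
Z(B(-3))*r(-32) = 7*(240 + (-32)**2 - 31*(-32)) = 7*(240 + 1024 + 992) = 7*2256 = 15792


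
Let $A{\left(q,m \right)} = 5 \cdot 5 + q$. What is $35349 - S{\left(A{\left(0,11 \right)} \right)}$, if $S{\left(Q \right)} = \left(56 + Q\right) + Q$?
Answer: $35243$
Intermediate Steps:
$A{\left(q,m \right)} = 25 + q$
$S{\left(Q \right)} = 56 + 2 Q$
$35349 - S{\left(A{\left(0,11 \right)} \right)} = 35349 - \left(56 + 2 \left(25 + 0\right)\right) = 35349 - \left(56 + 2 \cdot 25\right) = 35349 - \left(56 + 50\right) = 35349 - 106 = 35243$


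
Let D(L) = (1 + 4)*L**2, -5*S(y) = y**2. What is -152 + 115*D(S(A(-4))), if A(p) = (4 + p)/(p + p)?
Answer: -152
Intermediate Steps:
A(p) = (4 + p)/(2*p) (A(p) = (4 + p)/((2*p)) = (4 + p)*(1/(2*p)) = (4 + p)/(2*p))
S(y) = -y**2/5
D(L) = 5*L**2
-152 + 115*D(S(A(-4))) = -152 + 115*(5*(-(4 - 4)**2/64/5)**2) = -152 + 115*(5*(-((1/2)*(-1/4)*0)**2/5)**2) = -152 + 115*(5*(-1/5*0**2)**2) = -152 + 115*(5*(-1/5*0)**2) = -152 + 115*(5*0**2) = -152 + 115*(5*0) = -152 + 115*0 = -152 + 0 = -152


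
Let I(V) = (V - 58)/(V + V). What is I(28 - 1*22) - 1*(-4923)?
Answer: 14756/3 ≈ 4918.7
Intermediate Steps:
I(V) = (-58 + V)/(2*V) (I(V) = (-58 + V)/((2*V)) = (-58 + V)*(1/(2*V)) = (-58 + V)/(2*V))
I(28 - 1*22) - 1*(-4923) = (-58 + (28 - 1*22))/(2*(28 - 1*22)) - 1*(-4923) = (-58 + (28 - 22))/(2*(28 - 22)) + 4923 = (1/2)*(-58 + 6)/6 + 4923 = (1/2)*(1/6)*(-52) + 4923 = -13/3 + 4923 = 14756/3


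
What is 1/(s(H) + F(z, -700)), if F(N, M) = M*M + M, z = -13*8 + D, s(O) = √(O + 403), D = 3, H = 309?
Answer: 122325/59853622322 - √178/119707244644 ≈ 2.0436e-6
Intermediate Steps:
s(O) = √(403 + O)
z = -101 (z = -13*8 + 3 = -104 + 3 = -101)
F(N, M) = M + M² (F(N, M) = M² + M = M + M²)
1/(s(H) + F(z, -700)) = 1/(√(403 + 309) - 700*(1 - 700)) = 1/(√712 - 700*(-699)) = 1/(2*√178 + 489300) = 1/(489300 + 2*√178)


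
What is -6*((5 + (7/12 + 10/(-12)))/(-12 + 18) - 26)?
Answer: 605/4 ≈ 151.25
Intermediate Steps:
-6*((5 + (7/12 + 10/(-12)))/(-12 + 18) - 26) = -6*((5 + (7*(1/12) + 10*(-1/12)))/6 - 26) = -6*((5 + (7/12 - ⅚))*(⅙) - 26) = -6*((5 - ¼)*(⅙) - 26) = -6*((19/4)*(⅙) - 26) = -6*(19/24 - 26) = -6*(-605/24) = 605/4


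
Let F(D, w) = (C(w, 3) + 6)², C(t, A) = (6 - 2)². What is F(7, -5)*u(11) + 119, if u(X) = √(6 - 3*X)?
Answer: 119 + 1452*I*√3 ≈ 119.0 + 2514.9*I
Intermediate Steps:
C(t, A) = 16 (C(t, A) = 4² = 16)
F(D, w) = 484 (F(D, w) = (16 + 6)² = 22² = 484)
F(7, -5)*u(11) + 119 = 484*√(6 - 3*11) + 119 = 484*√(6 - 33) + 119 = 484*√(-27) + 119 = 484*(3*I*√3) + 119 = 1452*I*√3 + 119 = 119 + 1452*I*√3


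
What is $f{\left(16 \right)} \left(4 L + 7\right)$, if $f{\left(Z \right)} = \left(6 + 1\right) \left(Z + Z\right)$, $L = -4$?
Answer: $-2016$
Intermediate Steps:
$f{\left(Z \right)} = 14 Z$ ($f{\left(Z \right)} = 7 \cdot 2 Z = 14 Z$)
$f{\left(16 \right)} \left(4 L + 7\right) = 14 \cdot 16 \left(4 \left(-4\right) + 7\right) = 224 \left(-16 + 7\right) = 224 \left(-9\right) = -2016$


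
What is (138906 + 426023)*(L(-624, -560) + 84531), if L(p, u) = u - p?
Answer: 47790168755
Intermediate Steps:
(138906 + 426023)*(L(-624, -560) + 84531) = (138906 + 426023)*((-560 - 1*(-624)) + 84531) = 564929*((-560 + 624) + 84531) = 564929*(64 + 84531) = 564929*84595 = 47790168755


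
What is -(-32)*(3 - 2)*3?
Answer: 96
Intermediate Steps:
-(-32)*(3 - 2)*3 = -(-32)*3 = -16*(-2)*3 = 32*3 = 96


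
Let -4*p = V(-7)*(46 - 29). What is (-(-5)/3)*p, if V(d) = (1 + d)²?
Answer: -255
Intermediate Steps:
p = -153 (p = -(1 - 7)²*(46 - 29)/4 = -(-6)²*17/4 = -9*17 = -¼*612 = -153)
(-(-5)/3)*p = -(-5)/3*(-153) = -5*(-⅓)*(-153) = (5/3)*(-153) = -255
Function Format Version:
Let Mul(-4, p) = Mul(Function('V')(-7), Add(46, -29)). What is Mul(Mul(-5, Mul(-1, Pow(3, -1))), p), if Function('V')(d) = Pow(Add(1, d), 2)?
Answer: -255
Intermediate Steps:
p = -153 (p = Mul(Rational(-1, 4), Mul(Pow(Add(1, -7), 2), Add(46, -29))) = Mul(Rational(-1, 4), Mul(Pow(-6, 2), 17)) = Mul(Rational(-1, 4), Mul(36, 17)) = Mul(Rational(-1, 4), 612) = -153)
Mul(Mul(-5, Mul(-1, Pow(3, -1))), p) = Mul(Mul(-5, Mul(-1, Pow(3, -1))), -153) = Mul(Mul(-5, Mul(-1, Rational(1, 3))), -153) = Mul(Mul(-5, Rational(-1, 3)), -153) = Mul(Rational(5, 3), -153) = -255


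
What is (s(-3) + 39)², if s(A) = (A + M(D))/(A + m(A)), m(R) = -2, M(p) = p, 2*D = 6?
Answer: 1521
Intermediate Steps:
D = 3 (D = (½)*6 = 3)
s(A) = (3 + A)/(-2 + A) (s(A) = (A + 3)/(A - 2) = (3 + A)/(-2 + A))
(s(-3) + 39)² = ((3 - 3)/(-2 - 3) + 39)² = (0/(-5) + 39)² = (-⅕*0 + 39)² = (0 + 39)² = 39² = 1521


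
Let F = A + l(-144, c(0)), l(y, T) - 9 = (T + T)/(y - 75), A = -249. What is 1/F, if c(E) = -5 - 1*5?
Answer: -219/52540 ≈ -0.0041682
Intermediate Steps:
c(E) = -10 (c(E) = -5 - 5 = -10)
l(y, T) = 9 + 2*T/(-75 + y) (l(y, T) = 9 + (T + T)/(y - 75) = 9 + (2*T)/(-75 + y) = 9 + 2*T/(-75 + y))
F = -52540/219 (F = -249 + (-675 + 2*(-10) + 9*(-144))/(-75 - 144) = -249 + (-675 - 20 - 1296)/(-219) = -249 - 1/219*(-1991) = -249 + 1991/219 = -52540/219 ≈ -239.91)
1/F = 1/(-52540/219) = -219/52540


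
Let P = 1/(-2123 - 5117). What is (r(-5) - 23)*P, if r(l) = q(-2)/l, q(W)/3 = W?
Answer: 109/36200 ≈ 0.0030110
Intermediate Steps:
q(W) = 3*W
r(l) = -6/l (r(l) = (3*(-2))/l = -6/l)
P = -1/7240 (P = 1/(-7240) = -1/7240 ≈ -0.00013812)
(r(-5) - 23)*P = (-6/(-5) - 23)*(-1/7240) = (-6*(-⅕) - 23)*(-1/7240) = (6/5 - 23)*(-1/7240) = -109/5*(-1/7240) = 109/36200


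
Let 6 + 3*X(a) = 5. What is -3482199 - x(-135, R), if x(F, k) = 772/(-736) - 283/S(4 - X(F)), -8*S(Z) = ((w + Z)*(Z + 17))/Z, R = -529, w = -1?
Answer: -6407498081/1840 ≈ -3.4823e+6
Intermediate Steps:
X(a) = -1/3 (X(a) = -2 + (1/3)*5 = -2 + 5/3 = -1/3)
S(Z) = -(-1 + Z)*(17 + Z)/(8*Z) (S(Z) = -(-1 + Z)*(Z + 17)/(8*Z) = -(-1 + Z)*(17 + Z)/(8*Z))
x(F, k) = 251921/1840 (x(F, k) = 772/(-736) - 283*8*(4 - 1*(-1/3))/(17 - (4 - 1*(-1/3))*(16 + (4 - 1*(-1/3)))) = 772*(-1/736) - 283*8*(4 + 1/3)/(17 - (4 + 1/3)*(16 + (4 + 1/3))) = -193/184 - 283*104/(3*(17 - 1*13/3*(16 + 13/3))) = -193/184 - 283*104/(3*(17 - 1*13/3*61/3)) = -193/184 - 283*104/(3*(17 - 793/9)) = -193/184 - 283/((1/8)*(3/13)*(-640/9)) = -193/184 - 283/(-80/39) = -193/184 - 283*(-39/80) = -193/184 + 11037/80 = 251921/1840)
-3482199 - x(-135, R) = -3482199 - 1*251921/1840 = -3482199 - 251921/1840 = -6407498081/1840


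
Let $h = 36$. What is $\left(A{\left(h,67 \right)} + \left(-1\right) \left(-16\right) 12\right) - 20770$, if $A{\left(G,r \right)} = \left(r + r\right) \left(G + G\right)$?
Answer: $-10930$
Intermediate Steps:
$A{\left(G,r \right)} = 4 G r$ ($A{\left(G,r \right)} = 2 r 2 G = 4 G r$)
$\left(A{\left(h,67 \right)} + \left(-1\right) \left(-16\right) 12\right) - 20770 = \left(4 \cdot 36 \cdot 67 + \left(-1\right) \left(-16\right) 12\right) - 20770 = \left(9648 + 16 \cdot 12\right) - 20770 = \left(9648 + 192\right) - 20770 = 9840 - 20770 = -10930$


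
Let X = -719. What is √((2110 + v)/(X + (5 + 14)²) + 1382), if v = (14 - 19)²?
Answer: √176358318/358 ≈ 37.095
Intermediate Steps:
v = 25 (v = (-5)² = 25)
√((2110 + v)/(X + (5 + 14)²) + 1382) = √((2110 + 25)/(-719 + (5 + 14)²) + 1382) = √(2135/(-719 + 19²) + 1382) = √(2135/(-719 + 361) + 1382) = √(2135/(-358) + 1382) = √(2135*(-1/358) + 1382) = √(-2135/358 + 1382) = √(492621/358) = √176358318/358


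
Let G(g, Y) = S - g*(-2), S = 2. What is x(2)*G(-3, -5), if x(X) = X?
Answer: -8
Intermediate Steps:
G(g, Y) = 2 + 2*g (G(g, Y) = 2 - g*(-2) = 2 - (-2)*g = 2 + 2*g)
x(2)*G(-3, -5) = 2*(2 + 2*(-3)) = 2*(2 - 6) = 2*(-4) = -8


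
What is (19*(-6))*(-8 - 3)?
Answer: 1254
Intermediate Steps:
(19*(-6))*(-8 - 3) = -114*(-11) = 1254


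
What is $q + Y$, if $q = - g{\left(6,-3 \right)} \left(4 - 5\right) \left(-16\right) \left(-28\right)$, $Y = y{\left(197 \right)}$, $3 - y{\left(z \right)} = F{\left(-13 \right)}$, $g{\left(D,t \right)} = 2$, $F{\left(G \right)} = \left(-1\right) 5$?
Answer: $904$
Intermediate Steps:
$F{\left(G \right)} = -5$
$y{\left(z \right)} = 8$ ($y{\left(z \right)} = 3 - -5 = 3 + 5 = 8$)
$Y = 8$
$q = 896$ ($q = - 2 \left(4 - 5\right) \left(-16\right) \left(-28\right) = - 2 \left(-1\right) \left(-16\right) \left(-28\right) = - \left(-2\right) \left(-16\right) \left(-28\right) = - 32 \left(-28\right) = \left(-1\right) \left(-896\right) = 896$)
$q + Y = 896 + 8 = 904$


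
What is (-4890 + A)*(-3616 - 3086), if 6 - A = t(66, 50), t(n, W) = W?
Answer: 33067668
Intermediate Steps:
A = -44 (A = 6 - 1*50 = 6 - 50 = -44)
(-4890 + A)*(-3616 - 3086) = (-4890 - 44)*(-3616 - 3086) = -4934*(-6702) = 33067668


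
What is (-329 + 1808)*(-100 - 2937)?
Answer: -4491723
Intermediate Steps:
(-329 + 1808)*(-100 - 2937) = 1479*(-3037) = -4491723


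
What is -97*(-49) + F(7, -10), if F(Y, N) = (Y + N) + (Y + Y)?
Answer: 4764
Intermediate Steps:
F(Y, N) = N + 3*Y (F(Y, N) = (N + Y) + 2*Y = N + 3*Y)
-97*(-49) + F(7, -10) = -97*(-49) + (-10 + 3*7) = 4753 + (-10 + 21) = 4753 + 11 = 4764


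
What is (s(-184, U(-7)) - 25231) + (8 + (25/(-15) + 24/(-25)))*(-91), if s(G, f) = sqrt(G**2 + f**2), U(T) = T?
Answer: -1928998/75 + sqrt(33905) ≈ -25536.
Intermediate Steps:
(s(-184, U(-7)) - 25231) + (8 + (25/(-15) + 24/(-25)))*(-91) = (sqrt((-184)**2 + (-7)**2) - 25231) + (8 + (25/(-15) + 24/(-25)))*(-91) = (sqrt(33856 + 49) - 25231) + (8 + (25*(-1/15) + 24*(-1/25)))*(-91) = (sqrt(33905) - 25231) + (8 + (-5/3 - 24/25))*(-91) = (-25231 + sqrt(33905)) + (8 - 197/75)*(-91) = (-25231 + sqrt(33905)) + (403/75)*(-91) = (-25231 + sqrt(33905)) - 36673/75 = -1928998/75 + sqrt(33905)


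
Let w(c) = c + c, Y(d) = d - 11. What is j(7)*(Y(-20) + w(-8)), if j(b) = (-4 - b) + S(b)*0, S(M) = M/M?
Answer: 517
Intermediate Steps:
Y(d) = -11 + d
w(c) = 2*c
S(M) = 1
j(b) = -4 - b (j(b) = (-4 - b) + 1*0 = (-4 - b) + 0 = -4 - b)
j(7)*(Y(-20) + w(-8)) = (-4 - 1*7)*((-11 - 20) + 2*(-8)) = (-4 - 7)*(-31 - 16) = -11*(-47) = 517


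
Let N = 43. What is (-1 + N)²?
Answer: 1764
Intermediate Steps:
(-1 + N)² = (-1 + 43)² = 42² = 1764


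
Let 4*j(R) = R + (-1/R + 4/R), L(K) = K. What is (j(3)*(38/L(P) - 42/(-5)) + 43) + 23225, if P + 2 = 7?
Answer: 23284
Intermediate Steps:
P = 5 (P = -2 + 7 = 5)
j(R) = R/4 + 3/(4*R) (j(R) = (R + (-1/R + 4/R))/4 = (R + 3/R)/4 = R/4 + 3/(4*R))
(j(3)*(38/L(P) - 42/(-5)) + 43) + 23225 = (((¼)*(3 + 3²)/3)*(38/5 - 42/(-5)) + 43) + 23225 = (((¼)*(⅓)*(3 + 9))*(38*(⅕) - 42*(-⅕)) + 43) + 23225 = (((¼)*(⅓)*12)*(38/5 + 42/5) + 43) + 23225 = (1*16 + 43) + 23225 = (16 + 43) + 23225 = 59 + 23225 = 23284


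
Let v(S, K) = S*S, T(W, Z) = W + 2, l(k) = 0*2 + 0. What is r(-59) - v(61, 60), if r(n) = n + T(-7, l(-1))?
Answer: -3785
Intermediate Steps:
l(k) = 0 (l(k) = 0 + 0 = 0)
T(W, Z) = 2 + W
v(S, K) = S²
r(n) = -5 + n (r(n) = n + (2 - 7) = n - 5 = -5 + n)
r(-59) - v(61, 60) = (-5 - 59) - 1*61² = -64 - 1*3721 = -64 - 3721 = -3785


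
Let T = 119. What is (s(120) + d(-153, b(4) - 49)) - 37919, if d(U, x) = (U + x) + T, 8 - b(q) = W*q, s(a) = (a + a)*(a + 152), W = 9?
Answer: 27250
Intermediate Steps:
s(a) = 2*a*(152 + a) (s(a) = (2*a)*(152 + a) = 2*a*(152 + a))
b(q) = 8 - 9*q
d(U, x) = 119 + U + x (d(U, x) = (U + x) + 119 = 119 + U + x)
(s(120) + d(-153, b(4) - 49)) - 37919 = (2*120*(152 + 120) + (119 - 153 + ((8 - 9*4) - 49))) - 37919 = (2*120*272 + (119 - 153 + ((8 - 36) - 49))) - 37919 = (65280 + (119 - 153 + (-28 - 49))) - 37919 = (65280 + (119 - 153 - 77)) - 37919 = (65280 - 111) - 37919 = 65169 - 37919 = 27250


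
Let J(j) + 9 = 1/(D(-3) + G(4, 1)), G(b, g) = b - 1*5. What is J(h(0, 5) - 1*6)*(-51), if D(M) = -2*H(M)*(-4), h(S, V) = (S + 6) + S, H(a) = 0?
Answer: 510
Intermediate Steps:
h(S, V) = 6 + 2*S (h(S, V) = (6 + S) + S = 6 + 2*S)
G(b, g) = -5 + b (G(b, g) = b - 5 = -5 + b)
D(M) = 0 (D(M) = -2*0*(-4) = 0*(-4) = 0)
J(j) = -10 (J(j) = -9 + 1/(0 + (-5 + 4)) = -9 + 1/(0 - 1) = -9 + 1/(-1) = -9 - 1 = -10)
J(h(0, 5) - 1*6)*(-51) = -10*(-51) = 510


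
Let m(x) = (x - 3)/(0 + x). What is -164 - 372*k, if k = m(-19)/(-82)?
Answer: -123664/779 ≈ -158.75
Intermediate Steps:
m(x) = (-3 + x)/x
k = -11/779 (k = ((-3 - 19)/(-19))/(-82) = -1/19*(-22)*(-1/82) = (22/19)*(-1/82) = -11/779 ≈ -0.014121)
-164 - 372*k = -164 - 372*(-11/779) = -164 + 4092/779 = -123664/779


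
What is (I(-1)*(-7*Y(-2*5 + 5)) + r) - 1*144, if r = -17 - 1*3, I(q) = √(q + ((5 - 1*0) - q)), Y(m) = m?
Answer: -164 + 35*√5 ≈ -85.738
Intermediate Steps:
I(q) = √5 (I(q) = √(q + ((5 + 0) - q)) = √(q + (5 - q)) = √5)
r = -20 (r = -17 - 3 = -20)
(I(-1)*(-7*Y(-2*5 + 5)) + r) - 1*144 = (√5*(-7*(-2*5 + 5)) - 20) - 1*144 = (√5*(-7*(-10 + 5)) - 20) - 144 = (√5*(-7*(-5)) - 20) - 144 = (√5*35 - 20) - 144 = (35*√5 - 20) - 144 = (-20 + 35*√5) - 144 = -164 + 35*√5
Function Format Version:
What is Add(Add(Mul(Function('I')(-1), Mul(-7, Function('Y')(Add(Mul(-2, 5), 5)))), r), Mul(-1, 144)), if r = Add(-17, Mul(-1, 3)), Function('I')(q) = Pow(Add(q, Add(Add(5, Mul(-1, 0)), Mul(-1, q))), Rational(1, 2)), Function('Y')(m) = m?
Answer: Add(-164, Mul(35, Pow(5, Rational(1, 2)))) ≈ -85.738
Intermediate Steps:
Function('I')(q) = Pow(5, Rational(1, 2)) (Function('I')(q) = Pow(Add(q, Add(Add(5, 0), Mul(-1, q))), Rational(1, 2)) = Pow(Add(q, Add(5, Mul(-1, q))), Rational(1, 2)) = Pow(5, Rational(1, 2)))
r = -20 (r = Add(-17, -3) = -20)
Add(Add(Mul(Function('I')(-1), Mul(-7, Function('Y')(Add(Mul(-2, 5), 5)))), r), Mul(-1, 144)) = Add(Add(Mul(Pow(5, Rational(1, 2)), Mul(-7, Add(Mul(-2, 5), 5))), -20), Mul(-1, 144)) = Add(Add(Mul(Pow(5, Rational(1, 2)), Mul(-7, Add(-10, 5))), -20), -144) = Add(Add(Mul(Pow(5, Rational(1, 2)), Mul(-7, -5)), -20), -144) = Add(Add(Mul(Pow(5, Rational(1, 2)), 35), -20), -144) = Add(Add(Mul(35, Pow(5, Rational(1, 2))), -20), -144) = Add(Add(-20, Mul(35, Pow(5, Rational(1, 2)))), -144) = Add(-164, Mul(35, Pow(5, Rational(1, 2))))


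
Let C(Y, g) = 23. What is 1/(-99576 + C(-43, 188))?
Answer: -1/99553 ≈ -1.0045e-5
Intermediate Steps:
1/(-99576 + C(-43, 188)) = 1/(-99576 + 23) = 1/(-99553) = -1/99553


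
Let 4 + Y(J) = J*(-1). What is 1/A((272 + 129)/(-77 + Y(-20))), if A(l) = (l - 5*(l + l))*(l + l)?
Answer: -3721/2894418 ≈ -0.0012856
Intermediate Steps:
Y(J) = -4 - J (Y(J) = -4 + J*(-1) = -4 - J)
A(l) = -18*l² (A(l) = (l - 10*l)*(2*l) = (-9*l)*(2*l) = -18*l²)
1/A((272 + 129)/(-77 + Y(-20))) = 1/(-18*(272 + 129)²/(-77 + (-4 - 1*(-20)))²) = 1/(-18*160801/(-77 + (-4 + 20))²) = 1/(-18*160801/(-77 + 16)²) = 1/(-18*(401/(-61))²) = 1/(-18*(401*(-1/61))²) = 1/(-18*(-401/61)²) = 1/(-18*160801/3721) = 1/(-2894418/3721) = -3721/2894418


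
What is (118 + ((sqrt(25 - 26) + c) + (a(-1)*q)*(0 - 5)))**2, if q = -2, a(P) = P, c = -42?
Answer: (66 + I)**2 ≈ 4355.0 + 132.0*I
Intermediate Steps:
(118 + ((sqrt(25 - 26) + c) + (a(-1)*q)*(0 - 5)))**2 = (118 + ((sqrt(25 - 26) - 42) + (-1*(-2))*(0 - 5)))**2 = (118 + ((sqrt(-1) - 42) + 2*(-5)))**2 = (118 + ((I - 42) - 10))**2 = (118 + ((-42 + I) - 10))**2 = (118 + (-52 + I))**2 = (66 + I)**2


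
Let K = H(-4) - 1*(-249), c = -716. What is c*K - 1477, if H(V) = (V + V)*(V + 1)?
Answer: -196945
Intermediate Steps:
H(V) = 2*V*(1 + V) (H(V) = (2*V)*(1 + V) = 2*V*(1 + V))
K = 273 (K = 2*(-4)*(1 - 4) - 1*(-249) = 2*(-4)*(-3) + 249 = 24 + 249 = 273)
c*K - 1477 = -716*273 - 1477 = -195468 - 1477 = -196945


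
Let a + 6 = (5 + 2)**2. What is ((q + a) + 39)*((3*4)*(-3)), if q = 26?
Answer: -3888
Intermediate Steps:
a = 43 (a = -6 + (5 + 2)**2 = -6 + 7**2 = -6 + 49 = 43)
((q + a) + 39)*((3*4)*(-3)) = ((26 + 43) + 39)*((3*4)*(-3)) = (69 + 39)*(12*(-3)) = 108*(-36) = -3888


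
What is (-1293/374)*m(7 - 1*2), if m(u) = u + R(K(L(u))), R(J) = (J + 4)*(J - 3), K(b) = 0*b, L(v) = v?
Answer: 9051/374 ≈ 24.201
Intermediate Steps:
K(b) = 0
R(J) = (-3 + J)*(4 + J) (R(J) = (4 + J)*(-3 + J) = (-3 + J)*(4 + J))
m(u) = -12 + u (m(u) = u + (-12 + 0 + 0²) = u + (-12 + 0 + 0) = u - 12 = -12 + u)
(-1293/374)*m(7 - 1*2) = (-1293/374)*(-12 + (7 - 1*2)) = (-1293*1/374)*(-12 + (7 - 2)) = -1293*(-12 + 5)/374 = -1293/374*(-7) = 9051/374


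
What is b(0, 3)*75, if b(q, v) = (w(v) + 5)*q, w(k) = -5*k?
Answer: 0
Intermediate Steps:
b(q, v) = q*(5 - 5*v) (b(q, v) = (-5*v + 5)*q = (5 - 5*v)*q = q*(5 - 5*v))
b(0, 3)*75 = (5*0*(1 - 1*3))*75 = (5*0*(1 - 3))*75 = (5*0*(-2))*75 = 0*75 = 0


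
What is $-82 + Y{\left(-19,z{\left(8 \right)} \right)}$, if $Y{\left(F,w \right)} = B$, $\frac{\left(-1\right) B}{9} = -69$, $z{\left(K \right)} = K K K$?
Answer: $539$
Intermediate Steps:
$z{\left(K \right)} = K^{3}$ ($z{\left(K \right)} = K^{2} K = K^{3}$)
$B = 621$ ($B = \left(-9\right) \left(-69\right) = 621$)
$Y{\left(F,w \right)} = 621$
$-82 + Y{\left(-19,z{\left(8 \right)} \right)} = -82 + 621 = 539$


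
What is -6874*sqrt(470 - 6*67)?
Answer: -13748*sqrt(17) ≈ -56684.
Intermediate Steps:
-6874*sqrt(470 - 6*67) = -6874*sqrt(470 - 402) = -13748*sqrt(17)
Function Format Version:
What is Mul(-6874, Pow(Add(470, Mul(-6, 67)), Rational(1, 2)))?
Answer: Mul(-13748, Pow(17, Rational(1, 2))) ≈ -56684.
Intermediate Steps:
Mul(-6874, Pow(Add(470, Mul(-6, 67)), Rational(1, 2))) = Mul(-6874, Pow(Add(470, -402), Rational(1, 2))) = Mul(-6874, Pow(68, Rational(1, 2))) = Mul(-6874, Mul(2, Pow(17, Rational(1, 2)))) = Mul(-13748, Pow(17, Rational(1, 2)))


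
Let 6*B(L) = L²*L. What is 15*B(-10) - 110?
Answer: -2610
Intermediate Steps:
B(L) = L³/6 (B(L) = (L²*L)/6 = L³/6)
15*B(-10) - 110 = 15*((⅙)*(-10)³) - 110 = 15*((⅙)*(-1000)) - 110 = 15*(-500/3) - 110 = -2500 - 110 = -2610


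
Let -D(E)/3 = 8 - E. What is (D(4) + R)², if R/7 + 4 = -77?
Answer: 335241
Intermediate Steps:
R = -567 (R = -28 + 7*(-77) = -28 - 539 = -567)
D(E) = -24 + 3*E (D(E) = -3*(8 - E) = -24 + 3*E)
(D(4) + R)² = ((-24 + 3*4) - 567)² = ((-24 + 12) - 567)² = (-12 - 567)² = (-579)² = 335241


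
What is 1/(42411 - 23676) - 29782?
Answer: -557965769/18735 ≈ -29782.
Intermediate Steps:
1/(42411 - 23676) - 29782 = 1/18735 - 29782 = -557965769/18735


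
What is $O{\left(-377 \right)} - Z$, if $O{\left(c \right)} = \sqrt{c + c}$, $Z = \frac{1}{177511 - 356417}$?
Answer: $\frac{1}{178906} + i \sqrt{754} \approx 5.5895 \cdot 10^{-6} + 27.459 i$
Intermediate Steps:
$Z = - \frac{1}{178906}$ ($Z = \frac{1}{-178906} = - \frac{1}{178906} \approx -5.5895 \cdot 10^{-6}$)
$O{\left(c \right)} = \sqrt{2} \sqrt{c}$ ($O{\left(c \right)} = \sqrt{2 c} = \sqrt{2} \sqrt{c}$)
$O{\left(-377 \right)} - Z = \sqrt{2} \sqrt{-377} - - \frac{1}{178906} = \sqrt{2} i \sqrt{377} + \frac{1}{178906} = i \sqrt{754} + \frac{1}{178906} = \frac{1}{178906} + i \sqrt{754}$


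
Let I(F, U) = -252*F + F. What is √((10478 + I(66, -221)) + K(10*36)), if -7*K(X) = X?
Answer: 4*I*√18802/7 ≈ 78.354*I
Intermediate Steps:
K(X) = -X/7
I(F, U) = -251*F
√((10478 + I(66, -221)) + K(10*36)) = √((10478 - 251*66) - 10*36/7) = √((10478 - 16566) - ⅐*360) = √(-6088 - 360/7) = √(-42976/7) = 4*I*√18802/7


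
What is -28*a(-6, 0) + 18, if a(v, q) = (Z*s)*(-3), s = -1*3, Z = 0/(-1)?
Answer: 18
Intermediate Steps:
Z = 0 (Z = 0*(-1) = 0)
s = -3
a(v, q) = 0 (a(v, q) = (0*(-3))*(-3) = 0*(-3) = 0)
-28*a(-6, 0) + 18 = -28*0 + 18 = 0 + 18 = 18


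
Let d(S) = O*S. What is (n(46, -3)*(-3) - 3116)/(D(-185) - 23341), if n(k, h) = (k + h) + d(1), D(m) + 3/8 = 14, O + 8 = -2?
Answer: 25720/186619 ≈ 0.13782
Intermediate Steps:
O = -10 (O = -8 - 2 = -10)
d(S) = -10*S
D(m) = 109/8 (D(m) = -3/8 + 14 = 109/8)
n(k, h) = -10 + h + k (n(k, h) = (k + h) - 10*1 = (h + k) - 10 = -10 + h + k)
(n(46, -3)*(-3) - 3116)/(D(-185) - 23341) = ((-10 - 3 + 46)*(-3) - 3116)/(109/8 - 23341) = (33*(-3) - 3116)/(-186619/8) = (-99 - 3116)*(-8/186619) = -3215*(-8/186619) = 25720/186619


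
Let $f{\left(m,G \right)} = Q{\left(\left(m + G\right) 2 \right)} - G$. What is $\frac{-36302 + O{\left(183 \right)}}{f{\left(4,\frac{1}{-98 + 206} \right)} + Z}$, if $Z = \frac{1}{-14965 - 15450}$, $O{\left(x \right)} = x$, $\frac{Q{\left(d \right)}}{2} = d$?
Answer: $- \frac{39548137860}{17549419} \approx -2253.5$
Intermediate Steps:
$Q{\left(d \right)} = 2 d$
$f{\left(m,G \right)} = 3 G + 4 m$ ($f{\left(m,G \right)} = 2 \left(m + G\right) 2 - G = 2 \left(G + m\right) 2 - G = 2 \left(2 G + 2 m\right) - G = \left(4 G + 4 m\right) - G = 3 G + 4 m$)
$Z = - \frac{1}{30415}$ ($Z = \frac{1}{-30415} = - \frac{1}{30415} \approx -3.2879 \cdot 10^{-5}$)
$\frac{-36302 + O{\left(183 \right)}}{f{\left(4,\frac{1}{-98 + 206} \right)} + Z} = \frac{-36302 + 183}{\left(\frac{3}{-98 + 206} + 4 \cdot 4\right) - \frac{1}{30415}} = - \frac{36119}{\left(\frac{3}{108} + 16\right) - \frac{1}{30415}} = - \frac{36119}{\left(3 \cdot \frac{1}{108} + 16\right) - \frac{1}{30415}} = - \frac{36119}{\left(\frac{1}{36} + 16\right) - \frac{1}{30415}} = - \frac{36119}{\frac{577}{36} - \frac{1}{30415}} = - \frac{36119}{\frac{17549419}{1094940}} = \left(-36119\right) \frac{1094940}{17549419} = - \frac{39548137860}{17549419}$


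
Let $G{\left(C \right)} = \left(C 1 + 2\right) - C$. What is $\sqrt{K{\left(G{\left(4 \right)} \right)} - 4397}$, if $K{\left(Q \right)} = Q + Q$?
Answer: $i \sqrt{4393} \approx 66.28 i$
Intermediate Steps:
$G{\left(C \right)} = 2$ ($G{\left(C \right)} = \left(C + 2\right) - C = \left(2 + C\right) - C = 2$)
$K{\left(Q \right)} = 2 Q$
$\sqrt{K{\left(G{\left(4 \right)} \right)} - 4397} = \sqrt{2 \cdot 2 - 4397} = \sqrt{4 - 4397} = \sqrt{-4393} = i \sqrt{4393}$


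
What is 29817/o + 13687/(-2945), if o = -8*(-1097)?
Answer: -32306047/25845320 ≈ -1.2500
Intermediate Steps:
o = 8776
29817/o + 13687/(-2945) = 29817/8776 + 13687/(-2945) = 29817*(1/8776) + 13687*(-1/2945) = 29817/8776 - 13687/2945 = -32306047/25845320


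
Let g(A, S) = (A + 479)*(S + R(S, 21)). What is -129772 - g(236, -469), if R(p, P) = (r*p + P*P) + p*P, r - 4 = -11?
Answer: 4584938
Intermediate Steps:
r = -7 (r = 4 - 11 = -7)
R(p, P) = P**2 - 7*p + P*p (R(p, P) = (-7*p + P*P) + p*P = (-7*p + P**2) + P*p = (P**2 - 7*p) + P*p = P**2 - 7*p + P*p)
g(A, S) = (441 + 15*S)*(479 + A) (g(A, S) = (A + 479)*(S + (21**2 - 7*S + 21*S)) = (479 + A)*(S + (441 - 7*S + 21*S)) = (479 + A)*(S + (441 + 14*S)) = (479 + A)*(441 + 15*S) = (441 + 15*S)*(479 + A))
-129772 - g(236, -469) = -129772 - (211239 + 441*236 + 7185*(-469) + 15*236*(-469)) = -129772 - (211239 + 104076 - 3369765 - 1660260) = -129772 - 1*(-4714710) = -129772 + 4714710 = 4584938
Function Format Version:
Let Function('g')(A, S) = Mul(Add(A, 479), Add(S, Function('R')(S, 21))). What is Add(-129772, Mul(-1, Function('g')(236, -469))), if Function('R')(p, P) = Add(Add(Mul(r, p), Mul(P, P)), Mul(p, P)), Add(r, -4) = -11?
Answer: 4584938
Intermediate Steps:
r = -7 (r = Add(4, -11) = -7)
Function('R')(p, P) = Add(Pow(P, 2), Mul(-7, p), Mul(P, p)) (Function('R')(p, P) = Add(Add(Mul(-7, p), Mul(P, P)), Mul(p, P)) = Add(Add(Mul(-7, p), Pow(P, 2)), Mul(P, p)) = Add(Add(Pow(P, 2), Mul(-7, p)), Mul(P, p)) = Add(Pow(P, 2), Mul(-7, p), Mul(P, p)))
Function('g')(A, S) = Mul(Add(441, Mul(15, S)), Add(479, A)) (Function('g')(A, S) = Mul(Add(A, 479), Add(S, Add(Pow(21, 2), Mul(-7, S), Mul(21, S)))) = Mul(Add(479, A), Add(S, Add(441, Mul(-7, S), Mul(21, S)))) = Mul(Add(479, A), Add(S, Add(441, Mul(14, S)))) = Mul(Add(479, A), Add(441, Mul(15, S))) = Mul(Add(441, Mul(15, S)), Add(479, A)))
Add(-129772, Mul(-1, Function('g')(236, -469))) = Add(-129772, Mul(-1, Add(211239, Mul(441, 236), Mul(7185, -469), Mul(15, 236, -469)))) = Add(-129772, Mul(-1, Add(211239, 104076, -3369765, -1660260))) = Add(-129772, Mul(-1, -4714710)) = Add(-129772, 4714710) = 4584938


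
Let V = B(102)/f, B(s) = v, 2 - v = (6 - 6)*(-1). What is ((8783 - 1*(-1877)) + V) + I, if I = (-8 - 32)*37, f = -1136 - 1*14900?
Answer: 73605239/8018 ≈ 9180.0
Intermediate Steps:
f = -16036 (f = -1136 - 14900 = -16036)
v = 2 (v = 2 - (6 - 6)*(-1) = 2 - 0*(-1) = 2 - 1*0 = 2 + 0 = 2)
B(s) = 2
I = -1480 (I = -40*37 = -1480)
V = -1/8018 (V = 2/(-16036) = 2*(-1/16036) = -1/8018 ≈ -0.00012472)
((8783 - 1*(-1877)) + V) + I = ((8783 - 1*(-1877)) - 1/8018) - 1480 = ((8783 + 1877) - 1/8018) - 1480 = (10660 - 1/8018) - 1480 = 85471879/8018 - 1480 = 73605239/8018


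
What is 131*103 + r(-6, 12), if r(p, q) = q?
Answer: 13505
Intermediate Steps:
131*103 + r(-6, 12) = 131*103 + 12 = 13493 + 12 = 13505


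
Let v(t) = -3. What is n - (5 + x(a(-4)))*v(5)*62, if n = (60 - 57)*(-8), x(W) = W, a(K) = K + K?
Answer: -582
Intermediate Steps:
a(K) = 2*K
n = -24 (n = 3*(-8) = -24)
n - (5 + x(a(-4)))*v(5)*62 = -24 - (5 + 2*(-4))*(-3)*62 = -24 - (5 - 8)*(-3)*62 = -24 - (-3*(-3))*62 = -24 - 9*62 = -24 - 1*558 = -24 - 558 = -582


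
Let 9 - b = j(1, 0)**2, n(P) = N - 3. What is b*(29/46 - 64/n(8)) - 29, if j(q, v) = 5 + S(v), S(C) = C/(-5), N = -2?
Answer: -28047/115 ≈ -243.89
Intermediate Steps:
S(C) = -C/5 (S(C) = C*(-1/5) = -C/5)
n(P) = -5 (n(P) = -2 - 3 = -5)
j(q, v) = 5 - v/5
b = -16 (b = 9 - (5 - 1/5*0)**2 = 9 - (5 + 0)**2 = 9 - 1*5**2 = 9 - 1*25 = 9 - 25 = -16)
b*(29/46 - 64/n(8)) - 29 = -16*(29/46 - 64/(-5)) - 29 = -16*(29*(1/46) - 64*(-1/5)) - 29 = -16*(29/46 + 64/5) - 29 = -16*3089/230 - 29 = -24712/115 - 29 = -28047/115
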